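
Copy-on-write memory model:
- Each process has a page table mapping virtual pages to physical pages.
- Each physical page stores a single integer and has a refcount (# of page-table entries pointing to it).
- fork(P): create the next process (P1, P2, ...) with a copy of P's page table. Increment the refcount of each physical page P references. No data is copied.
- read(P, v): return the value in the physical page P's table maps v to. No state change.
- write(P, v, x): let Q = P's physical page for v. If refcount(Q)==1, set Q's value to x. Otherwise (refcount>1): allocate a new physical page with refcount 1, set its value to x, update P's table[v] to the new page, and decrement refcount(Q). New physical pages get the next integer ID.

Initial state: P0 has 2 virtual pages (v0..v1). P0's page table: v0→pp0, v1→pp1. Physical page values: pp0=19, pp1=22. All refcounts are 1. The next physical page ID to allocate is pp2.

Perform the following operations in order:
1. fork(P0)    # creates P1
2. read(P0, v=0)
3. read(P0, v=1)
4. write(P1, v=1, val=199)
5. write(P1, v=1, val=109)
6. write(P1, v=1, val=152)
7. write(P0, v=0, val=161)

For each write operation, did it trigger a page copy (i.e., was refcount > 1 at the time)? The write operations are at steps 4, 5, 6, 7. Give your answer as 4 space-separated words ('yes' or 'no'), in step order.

Op 1: fork(P0) -> P1. 2 ppages; refcounts: pp0:2 pp1:2
Op 2: read(P0, v0) -> 19. No state change.
Op 3: read(P0, v1) -> 22. No state change.
Op 4: write(P1, v1, 199). refcount(pp1)=2>1 -> COPY to pp2. 3 ppages; refcounts: pp0:2 pp1:1 pp2:1
Op 5: write(P1, v1, 109). refcount(pp2)=1 -> write in place. 3 ppages; refcounts: pp0:2 pp1:1 pp2:1
Op 6: write(P1, v1, 152). refcount(pp2)=1 -> write in place. 3 ppages; refcounts: pp0:2 pp1:1 pp2:1
Op 7: write(P0, v0, 161). refcount(pp0)=2>1 -> COPY to pp3. 4 ppages; refcounts: pp0:1 pp1:1 pp2:1 pp3:1

yes no no yes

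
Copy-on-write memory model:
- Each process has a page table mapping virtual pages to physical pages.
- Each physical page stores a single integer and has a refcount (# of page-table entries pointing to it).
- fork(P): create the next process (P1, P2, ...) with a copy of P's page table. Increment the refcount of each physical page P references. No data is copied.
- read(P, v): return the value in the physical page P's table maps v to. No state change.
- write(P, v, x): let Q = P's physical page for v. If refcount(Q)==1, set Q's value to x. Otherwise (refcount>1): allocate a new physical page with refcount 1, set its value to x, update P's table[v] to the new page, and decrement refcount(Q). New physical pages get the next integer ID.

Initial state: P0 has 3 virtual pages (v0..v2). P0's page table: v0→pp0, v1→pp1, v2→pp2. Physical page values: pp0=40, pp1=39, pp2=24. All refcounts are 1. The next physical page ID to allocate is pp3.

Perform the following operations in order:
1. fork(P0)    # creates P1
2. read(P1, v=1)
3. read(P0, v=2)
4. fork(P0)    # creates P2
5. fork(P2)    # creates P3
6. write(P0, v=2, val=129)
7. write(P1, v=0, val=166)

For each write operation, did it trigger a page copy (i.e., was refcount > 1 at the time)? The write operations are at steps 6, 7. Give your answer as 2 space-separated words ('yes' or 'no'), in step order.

Op 1: fork(P0) -> P1. 3 ppages; refcounts: pp0:2 pp1:2 pp2:2
Op 2: read(P1, v1) -> 39. No state change.
Op 3: read(P0, v2) -> 24. No state change.
Op 4: fork(P0) -> P2. 3 ppages; refcounts: pp0:3 pp1:3 pp2:3
Op 5: fork(P2) -> P3. 3 ppages; refcounts: pp0:4 pp1:4 pp2:4
Op 6: write(P0, v2, 129). refcount(pp2)=4>1 -> COPY to pp3. 4 ppages; refcounts: pp0:4 pp1:4 pp2:3 pp3:1
Op 7: write(P1, v0, 166). refcount(pp0)=4>1 -> COPY to pp4. 5 ppages; refcounts: pp0:3 pp1:4 pp2:3 pp3:1 pp4:1

yes yes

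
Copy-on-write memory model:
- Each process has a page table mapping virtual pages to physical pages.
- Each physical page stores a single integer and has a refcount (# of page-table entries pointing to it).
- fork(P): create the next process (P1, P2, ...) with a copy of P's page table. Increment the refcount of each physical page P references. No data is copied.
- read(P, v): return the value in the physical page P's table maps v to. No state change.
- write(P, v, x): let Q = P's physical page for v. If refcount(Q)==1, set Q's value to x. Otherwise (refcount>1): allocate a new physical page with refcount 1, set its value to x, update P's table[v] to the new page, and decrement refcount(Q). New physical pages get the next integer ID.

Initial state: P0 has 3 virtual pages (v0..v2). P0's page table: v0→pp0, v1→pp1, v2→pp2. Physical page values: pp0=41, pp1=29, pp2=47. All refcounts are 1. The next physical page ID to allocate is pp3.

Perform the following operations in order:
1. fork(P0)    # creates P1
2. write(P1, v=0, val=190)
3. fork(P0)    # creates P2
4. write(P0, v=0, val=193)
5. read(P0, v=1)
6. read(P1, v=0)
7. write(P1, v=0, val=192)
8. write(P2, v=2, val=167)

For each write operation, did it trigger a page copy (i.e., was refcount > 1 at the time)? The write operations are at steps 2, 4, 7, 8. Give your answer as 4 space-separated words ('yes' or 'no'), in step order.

Op 1: fork(P0) -> P1. 3 ppages; refcounts: pp0:2 pp1:2 pp2:2
Op 2: write(P1, v0, 190). refcount(pp0)=2>1 -> COPY to pp3. 4 ppages; refcounts: pp0:1 pp1:2 pp2:2 pp3:1
Op 3: fork(P0) -> P2. 4 ppages; refcounts: pp0:2 pp1:3 pp2:3 pp3:1
Op 4: write(P0, v0, 193). refcount(pp0)=2>1 -> COPY to pp4. 5 ppages; refcounts: pp0:1 pp1:3 pp2:3 pp3:1 pp4:1
Op 5: read(P0, v1) -> 29. No state change.
Op 6: read(P1, v0) -> 190. No state change.
Op 7: write(P1, v0, 192). refcount(pp3)=1 -> write in place. 5 ppages; refcounts: pp0:1 pp1:3 pp2:3 pp3:1 pp4:1
Op 8: write(P2, v2, 167). refcount(pp2)=3>1 -> COPY to pp5. 6 ppages; refcounts: pp0:1 pp1:3 pp2:2 pp3:1 pp4:1 pp5:1

yes yes no yes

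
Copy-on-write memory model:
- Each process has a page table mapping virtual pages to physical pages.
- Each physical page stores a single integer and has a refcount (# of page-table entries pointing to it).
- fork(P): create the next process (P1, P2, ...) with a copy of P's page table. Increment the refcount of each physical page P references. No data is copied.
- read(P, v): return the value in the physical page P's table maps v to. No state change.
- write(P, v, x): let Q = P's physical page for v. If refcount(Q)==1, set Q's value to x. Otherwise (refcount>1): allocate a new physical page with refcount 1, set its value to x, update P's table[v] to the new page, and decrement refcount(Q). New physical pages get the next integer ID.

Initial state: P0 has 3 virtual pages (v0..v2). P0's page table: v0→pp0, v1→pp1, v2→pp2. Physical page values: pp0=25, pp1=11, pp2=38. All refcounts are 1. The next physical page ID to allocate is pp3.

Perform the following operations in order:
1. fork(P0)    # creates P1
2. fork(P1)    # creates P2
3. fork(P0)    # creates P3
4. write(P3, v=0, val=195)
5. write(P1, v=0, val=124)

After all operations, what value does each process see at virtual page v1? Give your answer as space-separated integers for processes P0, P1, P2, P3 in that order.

Answer: 11 11 11 11

Derivation:
Op 1: fork(P0) -> P1. 3 ppages; refcounts: pp0:2 pp1:2 pp2:2
Op 2: fork(P1) -> P2. 3 ppages; refcounts: pp0:3 pp1:3 pp2:3
Op 3: fork(P0) -> P3. 3 ppages; refcounts: pp0:4 pp1:4 pp2:4
Op 4: write(P3, v0, 195). refcount(pp0)=4>1 -> COPY to pp3. 4 ppages; refcounts: pp0:3 pp1:4 pp2:4 pp3:1
Op 5: write(P1, v0, 124). refcount(pp0)=3>1 -> COPY to pp4. 5 ppages; refcounts: pp0:2 pp1:4 pp2:4 pp3:1 pp4:1
P0: v1 -> pp1 = 11
P1: v1 -> pp1 = 11
P2: v1 -> pp1 = 11
P3: v1 -> pp1 = 11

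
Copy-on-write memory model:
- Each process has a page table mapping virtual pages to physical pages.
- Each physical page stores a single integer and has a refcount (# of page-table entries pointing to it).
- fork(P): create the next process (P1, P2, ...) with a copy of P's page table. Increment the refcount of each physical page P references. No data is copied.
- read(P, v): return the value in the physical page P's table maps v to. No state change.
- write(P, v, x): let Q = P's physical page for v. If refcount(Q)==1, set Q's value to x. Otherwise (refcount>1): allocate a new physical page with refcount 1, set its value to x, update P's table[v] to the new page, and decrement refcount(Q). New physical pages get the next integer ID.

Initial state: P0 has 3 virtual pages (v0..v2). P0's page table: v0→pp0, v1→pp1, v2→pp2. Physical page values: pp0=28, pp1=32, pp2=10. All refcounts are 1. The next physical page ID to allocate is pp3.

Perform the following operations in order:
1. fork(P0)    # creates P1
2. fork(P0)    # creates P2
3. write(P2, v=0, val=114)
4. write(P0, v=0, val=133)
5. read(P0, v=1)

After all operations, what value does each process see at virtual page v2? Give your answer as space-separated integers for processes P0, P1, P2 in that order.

Op 1: fork(P0) -> P1. 3 ppages; refcounts: pp0:2 pp1:2 pp2:2
Op 2: fork(P0) -> P2. 3 ppages; refcounts: pp0:3 pp1:3 pp2:3
Op 3: write(P2, v0, 114). refcount(pp0)=3>1 -> COPY to pp3. 4 ppages; refcounts: pp0:2 pp1:3 pp2:3 pp3:1
Op 4: write(P0, v0, 133). refcount(pp0)=2>1 -> COPY to pp4. 5 ppages; refcounts: pp0:1 pp1:3 pp2:3 pp3:1 pp4:1
Op 5: read(P0, v1) -> 32. No state change.
P0: v2 -> pp2 = 10
P1: v2 -> pp2 = 10
P2: v2 -> pp2 = 10

Answer: 10 10 10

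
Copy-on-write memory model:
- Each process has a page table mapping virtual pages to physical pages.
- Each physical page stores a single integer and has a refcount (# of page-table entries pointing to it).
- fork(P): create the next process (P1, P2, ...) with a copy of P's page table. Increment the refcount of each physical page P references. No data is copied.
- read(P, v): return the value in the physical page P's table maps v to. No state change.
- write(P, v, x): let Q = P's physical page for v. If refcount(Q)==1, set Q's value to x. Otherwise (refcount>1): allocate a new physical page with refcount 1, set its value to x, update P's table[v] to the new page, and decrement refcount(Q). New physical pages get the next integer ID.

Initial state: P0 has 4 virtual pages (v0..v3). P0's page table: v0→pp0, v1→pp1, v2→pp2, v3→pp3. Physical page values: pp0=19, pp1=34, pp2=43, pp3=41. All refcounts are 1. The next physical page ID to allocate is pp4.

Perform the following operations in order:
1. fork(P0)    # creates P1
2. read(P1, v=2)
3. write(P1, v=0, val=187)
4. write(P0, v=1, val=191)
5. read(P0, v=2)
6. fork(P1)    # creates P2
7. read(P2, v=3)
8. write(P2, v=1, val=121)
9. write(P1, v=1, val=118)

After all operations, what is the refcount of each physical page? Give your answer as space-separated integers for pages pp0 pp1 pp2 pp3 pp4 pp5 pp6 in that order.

Answer: 1 1 3 3 2 1 1

Derivation:
Op 1: fork(P0) -> P1. 4 ppages; refcounts: pp0:2 pp1:2 pp2:2 pp3:2
Op 2: read(P1, v2) -> 43. No state change.
Op 3: write(P1, v0, 187). refcount(pp0)=2>1 -> COPY to pp4. 5 ppages; refcounts: pp0:1 pp1:2 pp2:2 pp3:2 pp4:1
Op 4: write(P0, v1, 191). refcount(pp1)=2>1 -> COPY to pp5. 6 ppages; refcounts: pp0:1 pp1:1 pp2:2 pp3:2 pp4:1 pp5:1
Op 5: read(P0, v2) -> 43. No state change.
Op 6: fork(P1) -> P2. 6 ppages; refcounts: pp0:1 pp1:2 pp2:3 pp3:3 pp4:2 pp5:1
Op 7: read(P2, v3) -> 41. No state change.
Op 8: write(P2, v1, 121). refcount(pp1)=2>1 -> COPY to pp6. 7 ppages; refcounts: pp0:1 pp1:1 pp2:3 pp3:3 pp4:2 pp5:1 pp6:1
Op 9: write(P1, v1, 118). refcount(pp1)=1 -> write in place. 7 ppages; refcounts: pp0:1 pp1:1 pp2:3 pp3:3 pp4:2 pp5:1 pp6:1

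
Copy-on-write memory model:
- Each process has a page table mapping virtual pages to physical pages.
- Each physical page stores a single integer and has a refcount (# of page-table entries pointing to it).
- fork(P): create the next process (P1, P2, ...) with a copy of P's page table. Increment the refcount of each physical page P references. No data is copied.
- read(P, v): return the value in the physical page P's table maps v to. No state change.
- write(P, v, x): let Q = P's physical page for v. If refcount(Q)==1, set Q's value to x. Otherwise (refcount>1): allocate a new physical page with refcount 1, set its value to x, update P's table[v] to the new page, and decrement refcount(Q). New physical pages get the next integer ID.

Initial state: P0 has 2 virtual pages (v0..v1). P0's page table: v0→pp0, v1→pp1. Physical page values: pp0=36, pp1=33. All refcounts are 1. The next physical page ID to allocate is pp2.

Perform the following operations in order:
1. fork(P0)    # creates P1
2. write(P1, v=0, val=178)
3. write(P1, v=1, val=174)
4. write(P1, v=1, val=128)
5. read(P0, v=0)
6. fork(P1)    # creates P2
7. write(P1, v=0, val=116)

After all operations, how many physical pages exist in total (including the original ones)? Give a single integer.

Answer: 5

Derivation:
Op 1: fork(P0) -> P1. 2 ppages; refcounts: pp0:2 pp1:2
Op 2: write(P1, v0, 178). refcount(pp0)=2>1 -> COPY to pp2. 3 ppages; refcounts: pp0:1 pp1:2 pp2:1
Op 3: write(P1, v1, 174). refcount(pp1)=2>1 -> COPY to pp3. 4 ppages; refcounts: pp0:1 pp1:1 pp2:1 pp3:1
Op 4: write(P1, v1, 128). refcount(pp3)=1 -> write in place. 4 ppages; refcounts: pp0:1 pp1:1 pp2:1 pp3:1
Op 5: read(P0, v0) -> 36. No state change.
Op 6: fork(P1) -> P2. 4 ppages; refcounts: pp0:1 pp1:1 pp2:2 pp3:2
Op 7: write(P1, v0, 116). refcount(pp2)=2>1 -> COPY to pp4. 5 ppages; refcounts: pp0:1 pp1:1 pp2:1 pp3:2 pp4:1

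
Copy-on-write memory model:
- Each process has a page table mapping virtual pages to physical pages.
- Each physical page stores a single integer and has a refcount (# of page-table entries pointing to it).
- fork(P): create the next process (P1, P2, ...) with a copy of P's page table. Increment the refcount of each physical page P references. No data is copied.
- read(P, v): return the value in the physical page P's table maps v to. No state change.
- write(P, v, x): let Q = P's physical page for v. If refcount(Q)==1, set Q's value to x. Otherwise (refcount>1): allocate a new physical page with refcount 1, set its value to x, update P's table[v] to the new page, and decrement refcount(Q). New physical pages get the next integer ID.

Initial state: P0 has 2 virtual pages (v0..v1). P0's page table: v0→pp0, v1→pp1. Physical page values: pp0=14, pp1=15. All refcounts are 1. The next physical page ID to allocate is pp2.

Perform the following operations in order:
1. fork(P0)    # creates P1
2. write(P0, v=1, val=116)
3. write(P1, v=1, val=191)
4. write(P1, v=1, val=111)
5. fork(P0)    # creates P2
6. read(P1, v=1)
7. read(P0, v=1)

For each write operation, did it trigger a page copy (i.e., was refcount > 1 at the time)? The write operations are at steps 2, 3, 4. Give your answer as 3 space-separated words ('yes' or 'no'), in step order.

Op 1: fork(P0) -> P1. 2 ppages; refcounts: pp0:2 pp1:2
Op 2: write(P0, v1, 116). refcount(pp1)=2>1 -> COPY to pp2. 3 ppages; refcounts: pp0:2 pp1:1 pp2:1
Op 3: write(P1, v1, 191). refcount(pp1)=1 -> write in place. 3 ppages; refcounts: pp0:2 pp1:1 pp2:1
Op 4: write(P1, v1, 111). refcount(pp1)=1 -> write in place. 3 ppages; refcounts: pp0:2 pp1:1 pp2:1
Op 5: fork(P0) -> P2. 3 ppages; refcounts: pp0:3 pp1:1 pp2:2
Op 6: read(P1, v1) -> 111. No state change.
Op 7: read(P0, v1) -> 116. No state change.

yes no no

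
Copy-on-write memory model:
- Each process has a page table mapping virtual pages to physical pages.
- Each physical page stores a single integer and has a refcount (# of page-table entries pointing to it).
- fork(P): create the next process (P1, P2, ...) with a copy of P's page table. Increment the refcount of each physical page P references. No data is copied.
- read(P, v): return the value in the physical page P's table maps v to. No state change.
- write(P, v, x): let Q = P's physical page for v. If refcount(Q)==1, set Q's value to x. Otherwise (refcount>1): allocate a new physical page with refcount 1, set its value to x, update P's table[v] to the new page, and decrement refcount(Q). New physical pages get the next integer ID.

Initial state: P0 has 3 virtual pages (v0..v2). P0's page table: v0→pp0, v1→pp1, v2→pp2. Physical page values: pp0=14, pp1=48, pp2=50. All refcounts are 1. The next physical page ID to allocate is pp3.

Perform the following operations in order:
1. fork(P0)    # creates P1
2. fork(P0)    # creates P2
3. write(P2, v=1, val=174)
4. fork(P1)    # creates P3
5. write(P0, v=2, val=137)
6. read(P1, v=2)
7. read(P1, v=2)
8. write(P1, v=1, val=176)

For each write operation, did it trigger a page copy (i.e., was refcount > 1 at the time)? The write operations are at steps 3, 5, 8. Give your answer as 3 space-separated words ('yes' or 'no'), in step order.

Op 1: fork(P0) -> P1. 3 ppages; refcounts: pp0:2 pp1:2 pp2:2
Op 2: fork(P0) -> P2. 3 ppages; refcounts: pp0:3 pp1:3 pp2:3
Op 3: write(P2, v1, 174). refcount(pp1)=3>1 -> COPY to pp3. 4 ppages; refcounts: pp0:3 pp1:2 pp2:3 pp3:1
Op 4: fork(P1) -> P3. 4 ppages; refcounts: pp0:4 pp1:3 pp2:4 pp3:1
Op 5: write(P0, v2, 137). refcount(pp2)=4>1 -> COPY to pp4. 5 ppages; refcounts: pp0:4 pp1:3 pp2:3 pp3:1 pp4:1
Op 6: read(P1, v2) -> 50. No state change.
Op 7: read(P1, v2) -> 50. No state change.
Op 8: write(P1, v1, 176). refcount(pp1)=3>1 -> COPY to pp5. 6 ppages; refcounts: pp0:4 pp1:2 pp2:3 pp3:1 pp4:1 pp5:1

yes yes yes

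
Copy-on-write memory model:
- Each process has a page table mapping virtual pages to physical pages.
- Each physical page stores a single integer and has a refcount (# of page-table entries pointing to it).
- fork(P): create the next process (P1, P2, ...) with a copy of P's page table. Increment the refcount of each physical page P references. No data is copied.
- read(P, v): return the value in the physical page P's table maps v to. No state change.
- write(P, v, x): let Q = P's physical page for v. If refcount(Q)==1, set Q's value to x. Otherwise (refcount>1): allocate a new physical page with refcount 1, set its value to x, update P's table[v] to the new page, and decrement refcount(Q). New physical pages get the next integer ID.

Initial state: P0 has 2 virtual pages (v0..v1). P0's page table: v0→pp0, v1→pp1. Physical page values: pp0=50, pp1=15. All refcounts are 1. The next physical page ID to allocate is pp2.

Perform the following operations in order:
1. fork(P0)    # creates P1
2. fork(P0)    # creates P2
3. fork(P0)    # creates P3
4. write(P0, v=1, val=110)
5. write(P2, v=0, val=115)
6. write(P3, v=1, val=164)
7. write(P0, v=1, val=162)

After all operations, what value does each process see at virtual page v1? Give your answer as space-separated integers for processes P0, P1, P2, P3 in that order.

Op 1: fork(P0) -> P1. 2 ppages; refcounts: pp0:2 pp1:2
Op 2: fork(P0) -> P2. 2 ppages; refcounts: pp0:3 pp1:3
Op 3: fork(P0) -> P3. 2 ppages; refcounts: pp0:4 pp1:4
Op 4: write(P0, v1, 110). refcount(pp1)=4>1 -> COPY to pp2. 3 ppages; refcounts: pp0:4 pp1:3 pp2:1
Op 5: write(P2, v0, 115). refcount(pp0)=4>1 -> COPY to pp3. 4 ppages; refcounts: pp0:3 pp1:3 pp2:1 pp3:1
Op 6: write(P3, v1, 164). refcount(pp1)=3>1 -> COPY to pp4. 5 ppages; refcounts: pp0:3 pp1:2 pp2:1 pp3:1 pp4:1
Op 7: write(P0, v1, 162). refcount(pp2)=1 -> write in place. 5 ppages; refcounts: pp0:3 pp1:2 pp2:1 pp3:1 pp4:1
P0: v1 -> pp2 = 162
P1: v1 -> pp1 = 15
P2: v1 -> pp1 = 15
P3: v1 -> pp4 = 164

Answer: 162 15 15 164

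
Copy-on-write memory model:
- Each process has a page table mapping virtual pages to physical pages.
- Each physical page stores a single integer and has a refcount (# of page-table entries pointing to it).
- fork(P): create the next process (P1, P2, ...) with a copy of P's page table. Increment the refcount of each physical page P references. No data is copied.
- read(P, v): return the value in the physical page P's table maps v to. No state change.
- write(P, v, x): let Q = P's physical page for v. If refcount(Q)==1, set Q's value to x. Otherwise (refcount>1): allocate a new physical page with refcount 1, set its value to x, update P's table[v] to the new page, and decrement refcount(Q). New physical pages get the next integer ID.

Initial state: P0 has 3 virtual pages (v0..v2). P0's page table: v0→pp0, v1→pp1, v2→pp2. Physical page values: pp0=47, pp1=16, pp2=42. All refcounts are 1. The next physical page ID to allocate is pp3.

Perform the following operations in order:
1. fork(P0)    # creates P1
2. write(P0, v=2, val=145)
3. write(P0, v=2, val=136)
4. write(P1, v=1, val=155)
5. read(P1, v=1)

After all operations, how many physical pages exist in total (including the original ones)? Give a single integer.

Answer: 5

Derivation:
Op 1: fork(P0) -> P1. 3 ppages; refcounts: pp0:2 pp1:2 pp2:2
Op 2: write(P0, v2, 145). refcount(pp2)=2>1 -> COPY to pp3. 4 ppages; refcounts: pp0:2 pp1:2 pp2:1 pp3:1
Op 3: write(P0, v2, 136). refcount(pp3)=1 -> write in place. 4 ppages; refcounts: pp0:2 pp1:2 pp2:1 pp3:1
Op 4: write(P1, v1, 155). refcount(pp1)=2>1 -> COPY to pp4. 5 ppages; refcounts: pp0:2 pp1:1 pp2:1 pp3:1 pp4:1
Op 5: read(P1, v1) -> 155. No state change.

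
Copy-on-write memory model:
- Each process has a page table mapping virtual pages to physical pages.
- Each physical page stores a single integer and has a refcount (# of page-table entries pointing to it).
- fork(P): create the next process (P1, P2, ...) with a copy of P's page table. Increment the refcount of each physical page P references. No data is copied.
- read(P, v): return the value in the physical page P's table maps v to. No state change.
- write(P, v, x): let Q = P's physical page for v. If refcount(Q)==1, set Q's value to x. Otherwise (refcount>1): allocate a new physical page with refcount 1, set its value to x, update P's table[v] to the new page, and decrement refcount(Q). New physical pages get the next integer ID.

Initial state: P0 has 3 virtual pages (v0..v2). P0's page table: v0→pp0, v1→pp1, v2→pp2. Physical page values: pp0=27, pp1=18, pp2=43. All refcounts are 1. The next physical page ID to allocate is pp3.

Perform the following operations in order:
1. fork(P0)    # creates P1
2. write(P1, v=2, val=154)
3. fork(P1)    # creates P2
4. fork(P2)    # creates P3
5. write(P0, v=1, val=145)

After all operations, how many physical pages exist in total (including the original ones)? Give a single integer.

Answer: 5

Derivation:
Op 1: fork(P0) -> P1. 3 ppages; refcounts: pp0:2 pp1:2 pp2:2
Op 2: write(P1, v2, 154). refcount(pp2)=2>1 -> COPY to pp3. 4 ppages; refcounts: pp0:2 pp1:2 pp2:1 pp3:1
Op 3: fork(P1) -> P2. 4 ppages; refcounts: pp0:3 pp1:3 pp2:1 pp3:2
Op 4: fork(P2) -> P3. 4 ppages; refcounts: pp0:4 pp1:4 pp2:1 pp3:3
Op 5: write(P0, v1, 145). refcount(pp1)=4>1 -> COPY to pp4. 5 ppages; refcounts: pp0:4 pp1:3 pp2:1 pp3:3 pp4:1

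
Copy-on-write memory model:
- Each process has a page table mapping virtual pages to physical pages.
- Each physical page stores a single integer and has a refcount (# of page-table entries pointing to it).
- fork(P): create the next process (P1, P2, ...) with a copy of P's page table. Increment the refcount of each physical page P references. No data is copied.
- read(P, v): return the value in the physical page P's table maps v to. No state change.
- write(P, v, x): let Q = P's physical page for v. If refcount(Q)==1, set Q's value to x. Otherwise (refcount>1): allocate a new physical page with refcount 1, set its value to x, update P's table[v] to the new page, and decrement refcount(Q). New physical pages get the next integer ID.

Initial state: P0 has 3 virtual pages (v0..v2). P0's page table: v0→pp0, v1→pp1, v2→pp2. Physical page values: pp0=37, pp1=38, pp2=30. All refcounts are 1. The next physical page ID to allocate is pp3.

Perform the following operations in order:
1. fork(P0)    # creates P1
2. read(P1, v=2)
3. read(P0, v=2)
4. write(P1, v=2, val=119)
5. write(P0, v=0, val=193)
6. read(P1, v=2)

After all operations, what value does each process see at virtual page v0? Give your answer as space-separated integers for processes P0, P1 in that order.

Answer: 193 37

Derivation:
Op 1: fork(P0) -> P1. 3 ppages; refcounts: pp0:2 pp1:2 pp2:2
Op 2: read(P1, v2) -> 30. No state change.
Op 3: read(P0, v2) -> 30. No state change.
Op 4: write(P1, v2, 119). refcount(pp2)=2>1 -> COPY to pp3. 4 ppages; refcounts: pp0:2 pp1:2 pp2:1 pp3:1
Op 5: write(P0, v0, 193). refcount(pp0)=2>1 -> COPY to pp4. 5 ppages; refcounts: pp0:1 pp1:2 pp2:1 pp3:1 pp4:1
Op 6: read(P1, v2) -> 119. No state change.
P0: v0 -> pp4 = 193
P1: v0 -> pp0 = 37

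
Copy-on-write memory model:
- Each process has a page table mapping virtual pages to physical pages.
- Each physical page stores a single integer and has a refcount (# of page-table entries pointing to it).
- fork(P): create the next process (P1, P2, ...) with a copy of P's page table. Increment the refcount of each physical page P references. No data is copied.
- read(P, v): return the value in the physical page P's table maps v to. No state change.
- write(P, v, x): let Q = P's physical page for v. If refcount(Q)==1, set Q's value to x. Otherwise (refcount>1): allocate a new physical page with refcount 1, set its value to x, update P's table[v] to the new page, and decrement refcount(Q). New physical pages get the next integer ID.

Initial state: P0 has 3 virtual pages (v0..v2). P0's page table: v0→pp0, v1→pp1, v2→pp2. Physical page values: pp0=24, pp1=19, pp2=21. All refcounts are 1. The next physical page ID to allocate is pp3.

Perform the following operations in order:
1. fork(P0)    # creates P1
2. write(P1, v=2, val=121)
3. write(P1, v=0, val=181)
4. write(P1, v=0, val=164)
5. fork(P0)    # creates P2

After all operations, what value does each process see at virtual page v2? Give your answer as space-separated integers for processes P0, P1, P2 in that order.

Op 1: fork(P0) -> P1. 3 ppages; refcounts: pp0:2 pp1:2 pp2:2
Op 2: write(P1, v2, 121). refcount(pp2)=2>1 -> COPY to pp3. 4 ppages; refcounts: pp0:2 pp1:2 pp2:1 pp3:1
Op 3: write(P1, v0, 181). refcount(pp0)=2>1 -> COPY to pp4. 5 ppages; refcounts: pp0:1 pp1:2 pp2:1 pp3:1 pp4:1
Op 4: write(P1, v0, 164). refcount(pp4)=1 -> write in place. 5 ppages; refcounts: pp0:1 pp1:2 pp2:1 pp3:1 pp4:1
Op 5: fork(P0) -> P2. 5 ppages; refcounts: pp0:2 pp1:3 pp2:2 pp3:1 pp4:1
P0: v2 -> pp2 = 21
P1: v2 -> pp3 = 121
P2: v2 -> pp2 = 21

Answer: 21 121 21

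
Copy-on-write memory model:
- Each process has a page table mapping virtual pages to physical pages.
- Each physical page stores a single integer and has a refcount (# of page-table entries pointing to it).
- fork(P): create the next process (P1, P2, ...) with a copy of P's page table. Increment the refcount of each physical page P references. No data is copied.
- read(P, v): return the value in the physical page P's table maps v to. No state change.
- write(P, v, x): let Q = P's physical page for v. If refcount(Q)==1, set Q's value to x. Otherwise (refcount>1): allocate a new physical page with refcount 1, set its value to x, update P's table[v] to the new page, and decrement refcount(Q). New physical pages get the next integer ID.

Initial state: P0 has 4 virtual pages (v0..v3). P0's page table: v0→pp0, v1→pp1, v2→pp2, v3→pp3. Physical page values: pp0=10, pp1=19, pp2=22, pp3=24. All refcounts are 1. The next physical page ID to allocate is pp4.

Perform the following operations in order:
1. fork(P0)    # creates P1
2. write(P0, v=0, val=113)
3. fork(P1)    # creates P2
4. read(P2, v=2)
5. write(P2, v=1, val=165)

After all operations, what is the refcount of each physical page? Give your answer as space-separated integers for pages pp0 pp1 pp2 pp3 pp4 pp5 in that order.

Answer: 2 2 3 3 1 1

Derivation:
Op 1: fork(P0) -> P1. 4 ppages; refcounts: pp0:2 pp1:2 pp2:2 pp3:2
Op 2: write(P0, v0, 113). refcount(pp0)=2>1 -> COPY to pp4. 5 ppages; refcounts: pp0:1 pp1:2 pp2:2 pp3:2 pp4:1
Op 3: fork(P1) -> P2. 5 ppages; refcounts: pp0:2 pp1:3 pp2:3 pp3:3 pp4:1
Op 4: read(P2, v2) -> 22. No state change.
Op 5: write(P2, v1, 165). refcount(pp1)=3>1 -> COPY to pp5. 6 ppages; refcounts: pp0:2 pp1:2 pp2:3 pp3:3 pp4:1 pp5:1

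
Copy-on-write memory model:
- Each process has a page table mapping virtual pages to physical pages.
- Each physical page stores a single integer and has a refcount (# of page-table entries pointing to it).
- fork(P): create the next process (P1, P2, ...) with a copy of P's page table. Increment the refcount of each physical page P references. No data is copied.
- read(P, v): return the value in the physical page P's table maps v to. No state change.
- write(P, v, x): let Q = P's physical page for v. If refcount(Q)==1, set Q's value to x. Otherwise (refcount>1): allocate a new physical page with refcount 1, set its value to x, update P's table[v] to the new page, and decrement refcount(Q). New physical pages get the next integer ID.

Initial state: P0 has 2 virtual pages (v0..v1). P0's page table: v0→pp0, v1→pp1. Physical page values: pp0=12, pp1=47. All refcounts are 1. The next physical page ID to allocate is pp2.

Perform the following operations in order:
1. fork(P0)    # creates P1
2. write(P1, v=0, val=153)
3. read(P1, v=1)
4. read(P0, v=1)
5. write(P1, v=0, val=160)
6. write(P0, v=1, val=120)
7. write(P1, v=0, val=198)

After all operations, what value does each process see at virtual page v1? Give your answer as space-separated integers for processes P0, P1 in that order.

Op 1: fork(P0) -> P1. 2 ppages; refcounts: pp0:2 pp1:2
Op 2: write(P1, v0, 153). refcount(pp0)=2>1 -> COPY to pp2. 3 ppages; refcounts: pp0:1 pp1:2 pp2:1
Op 3: read(P1, v1) -> 47. No state change.
Op 4: read(P0, v1) -> 47. No state change.
Op 5: write(P1, v0, 160). refcount(pp2)=1 -> write in place. 3 ppages; refcounts: pp0:1 pp1:2 pp2:1
Op 6: write(P0, v1, 120). refcount(pp1)=2>1 -> COPY to pp3. 4 ppages; refcounts: pp0:1 pp1:1 pp2:1 pp3:1
Op 7: write(P1, v0, 198). refcount(pp2)=1 -> write in place. 4 ppages; refcounts: pp0:1 pp1:1 pp2:1 pp3:1
P0: v1 -> pp3 = 120
P1: v1 -> pp1 = 47

Answer: 120 47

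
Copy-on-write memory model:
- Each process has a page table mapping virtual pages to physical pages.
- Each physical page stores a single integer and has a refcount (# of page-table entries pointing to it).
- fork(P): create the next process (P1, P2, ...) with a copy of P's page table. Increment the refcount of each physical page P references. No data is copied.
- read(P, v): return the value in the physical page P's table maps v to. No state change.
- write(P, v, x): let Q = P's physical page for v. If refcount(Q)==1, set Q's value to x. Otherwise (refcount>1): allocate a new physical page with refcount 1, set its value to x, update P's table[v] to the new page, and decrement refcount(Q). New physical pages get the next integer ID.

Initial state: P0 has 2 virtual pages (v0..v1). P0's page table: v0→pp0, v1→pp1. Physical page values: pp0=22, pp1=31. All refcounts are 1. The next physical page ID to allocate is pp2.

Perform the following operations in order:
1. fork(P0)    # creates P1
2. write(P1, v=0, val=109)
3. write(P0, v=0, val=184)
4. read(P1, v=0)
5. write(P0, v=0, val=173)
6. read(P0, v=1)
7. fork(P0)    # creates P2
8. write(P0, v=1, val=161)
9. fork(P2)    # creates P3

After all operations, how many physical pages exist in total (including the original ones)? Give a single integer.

Answer: 4

Derivation:
Op 1: fork(P0) -> P1. 2 ppages; refcounts: pp0:2 pp1:2
Op 2: write(P1, v0, 109). refcount(pp0)=2>1 -> COPY to pp2. 3 ppages; refcounts: pp0:1 pp1:2 pp2:1
Op 3: write(P0, v0, 184). refcount(pp0)=1 -> write in place. 3 ppages; refcounts: pp0:1 pp1:2 pp2:1
Op 4: read(P1, v0) -> 109. No state change.
Op 5: write(P0, v0, 173). refcount(pp0)=1 -> write in place. 3 ppages; refcounts: pp0:1 pp1:2 pp2:1
Op 6: read(P0, v1) -> 31. No state change.
Op 7: fork(P0) -> P2. 3 ppages; refcounts: pp0:2 pp1:3 pp2:1
Op 8: write(P0, v1, 161). refcount(pp1)=3>1 -> COPY to pp3. 4 ppages; refcounts: pp0:2 pp1:2 pp2:1 pp3:1
Op 9: fork(P2) -> P3. 4 ppages; refcounts: pp0:3 pp1:3 pp2:1 pp3:1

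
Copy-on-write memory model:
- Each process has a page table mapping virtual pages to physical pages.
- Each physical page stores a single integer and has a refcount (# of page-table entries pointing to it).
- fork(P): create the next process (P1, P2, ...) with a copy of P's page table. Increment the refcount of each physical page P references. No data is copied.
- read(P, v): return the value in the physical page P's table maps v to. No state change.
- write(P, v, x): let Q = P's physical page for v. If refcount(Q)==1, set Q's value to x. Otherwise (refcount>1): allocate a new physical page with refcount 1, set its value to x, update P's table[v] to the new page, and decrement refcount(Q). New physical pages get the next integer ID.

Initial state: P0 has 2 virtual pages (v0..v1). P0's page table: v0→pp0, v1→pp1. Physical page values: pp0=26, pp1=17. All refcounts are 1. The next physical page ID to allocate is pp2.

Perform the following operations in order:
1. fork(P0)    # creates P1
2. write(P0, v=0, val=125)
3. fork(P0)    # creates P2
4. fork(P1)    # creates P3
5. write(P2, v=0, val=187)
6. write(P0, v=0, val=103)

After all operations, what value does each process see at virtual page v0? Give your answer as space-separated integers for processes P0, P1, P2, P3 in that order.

Op 1: fork(P0) -> P1. 2 ppages; refcounts: pp0:2 pp1:2
Op 2: write(P0, v0, 125). refcount(pp0)=2>1 -> COPY to pp2. 3 ppages; refcounts: pp0:1 pp1:2 pp2:1
Op 3: fork(P0) -> P2. 3 ppages; refcounts: pp0:1 pp1:3 pp2:2
Op 4: fork(P1) -> P3. 3 ppages; refcounts: pp0:2 pp1:4 pp2:2
Op 5: write(P2, v0, 187). refcount(pp2)=2>1 -> COPY to pp3. 4 ppages; refcounts: pp0:2 pp1:4 pp2:1 pp3:1
Op 6: write(P0, v0, 103). refcount(pp2)=1 -> write in place. 4 ppages; refcounts: pp0:2 pp1:4 pp2:1 pp3:1
P0: v0 -> pp2 = 103
P1: v0 -> pp0 = 26
P2: v0 -> pp3 = 187
P3: v0 -> pp0 = 26

Answer: 103 26 187 26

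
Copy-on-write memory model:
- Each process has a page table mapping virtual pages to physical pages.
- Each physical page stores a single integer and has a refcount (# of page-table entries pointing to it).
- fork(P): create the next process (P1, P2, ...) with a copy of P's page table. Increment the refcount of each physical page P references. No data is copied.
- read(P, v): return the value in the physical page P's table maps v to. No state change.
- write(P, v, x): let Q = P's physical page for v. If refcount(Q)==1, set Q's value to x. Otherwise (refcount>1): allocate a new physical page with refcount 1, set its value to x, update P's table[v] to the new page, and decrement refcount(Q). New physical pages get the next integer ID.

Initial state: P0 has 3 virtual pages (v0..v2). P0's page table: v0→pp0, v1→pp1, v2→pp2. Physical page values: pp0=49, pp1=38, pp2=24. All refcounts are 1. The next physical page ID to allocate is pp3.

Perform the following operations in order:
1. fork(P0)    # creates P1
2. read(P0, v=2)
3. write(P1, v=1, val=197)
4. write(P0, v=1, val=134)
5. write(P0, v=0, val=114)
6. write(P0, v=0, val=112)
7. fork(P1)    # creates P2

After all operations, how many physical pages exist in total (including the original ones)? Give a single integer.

Answer: 5

Derivation:
Op 1: fork(P0) -> P1. 3 ppages; refcounts: pp0:2 pp1:2 pp2:2
Op 2: read(P0, v2) -> 24. No state change.
Op 3: write(P1, v1, 197). refcount(pp1)=2>1 -> COPY to pp3. 4 ppages; refcounts: pp0:2 pp1:1 pp2:2 pp3:1
Op 4: write(P0, v1, 134). refcount(pp1)=1 -> write in place. 4 ppages; refcounts: pp0:2 pp1:1 pp2:2 pp3:1
Op 5: write(P0, v0, 114). refcount(pp0)=2>1 -> COPY to pp4. 5 ppages; refcounts: pp0:1 pp1:1 pp2:2 pp3:1 pp4:1
Op 6: write(P0, v0, 112). refcount(pp4)=1 -> write in place. 5 ppages; refcounts: pp0:1 pp1:1 pp2:2 pp3:1 pp4:1
Op 7: fork(P1) -> P2. 5 ppages; refcounts: pp0:2 pp1:1 pp2:3 pp3:2 pp4:1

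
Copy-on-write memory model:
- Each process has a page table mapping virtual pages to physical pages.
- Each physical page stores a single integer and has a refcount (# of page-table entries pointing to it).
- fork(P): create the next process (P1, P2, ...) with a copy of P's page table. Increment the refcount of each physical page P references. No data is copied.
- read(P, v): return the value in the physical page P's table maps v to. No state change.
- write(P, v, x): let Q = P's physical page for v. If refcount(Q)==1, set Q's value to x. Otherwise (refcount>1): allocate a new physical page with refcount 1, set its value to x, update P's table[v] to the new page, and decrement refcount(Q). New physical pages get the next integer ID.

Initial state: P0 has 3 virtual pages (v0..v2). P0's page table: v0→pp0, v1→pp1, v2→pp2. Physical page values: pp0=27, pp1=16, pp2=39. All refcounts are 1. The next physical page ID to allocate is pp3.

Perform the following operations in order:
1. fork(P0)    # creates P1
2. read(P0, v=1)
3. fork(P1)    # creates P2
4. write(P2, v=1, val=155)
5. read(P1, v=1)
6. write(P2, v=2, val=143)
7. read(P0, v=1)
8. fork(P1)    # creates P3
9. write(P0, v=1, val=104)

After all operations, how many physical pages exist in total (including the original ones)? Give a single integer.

Answer: 6

Derivation:
Op 1: fork(P0) -> P1. 3 ppages; refcounts: pp0:2 pp1:2 pp2:2
Op 2: read(P0, v1) -> 16. No state change.
Op 3: fork(P1) -> P2. 3 ppages; refcounts: pp0:3 pp1:3 pp2:3
Op 4: write(P2, v1, 155). refcount(pp1)=3>1 -> COPY to pp3. 4 ppages; refcounts: pp0:3 pp1:2 pp2:3 pp3:1
Op 5: read(P1, v1) -> 16. No state change.
Op 6: write(P2, v2, 143). refcount(pp2)=3>1 -> COPY to pp4. 5 ppages; refcounts: pp0:3 pp1:2 pp2:2 pp3:1 pp4:1
Op 7: read(P0, v1) -> 16. No state change.
Op 8: fork(P1) -> P3. 5 ppages; refcounts: pp0:4 pp1:3 pp2:3 pp3:1 pp4:1
Op 9: write(P0, v1, 104). refcount(pp1)=3>1 -> COPY to pp5. 6 ppages; refcounts: pp0:4 pp1:2 pp2:3 pp3:1 pp4:1 pp5:1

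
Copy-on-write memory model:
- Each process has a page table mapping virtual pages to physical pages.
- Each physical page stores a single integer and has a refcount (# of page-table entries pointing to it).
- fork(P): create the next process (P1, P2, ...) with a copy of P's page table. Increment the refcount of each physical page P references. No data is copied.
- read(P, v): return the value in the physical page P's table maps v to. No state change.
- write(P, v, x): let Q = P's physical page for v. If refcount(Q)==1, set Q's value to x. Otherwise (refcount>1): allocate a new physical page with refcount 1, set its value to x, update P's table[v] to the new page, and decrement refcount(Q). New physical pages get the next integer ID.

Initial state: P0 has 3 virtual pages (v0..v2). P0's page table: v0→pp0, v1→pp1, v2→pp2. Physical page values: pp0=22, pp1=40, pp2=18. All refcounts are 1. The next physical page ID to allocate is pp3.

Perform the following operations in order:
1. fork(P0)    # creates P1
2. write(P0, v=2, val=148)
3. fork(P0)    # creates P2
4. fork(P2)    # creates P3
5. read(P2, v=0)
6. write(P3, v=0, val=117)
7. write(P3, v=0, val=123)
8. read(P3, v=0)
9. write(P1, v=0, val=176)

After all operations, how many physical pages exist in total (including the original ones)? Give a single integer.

Op 1: fork(P0) -> P1. 3 ppages; refcounts: pp0:2 pp1:2 pp2:2
Op 2: write(P0, v2, 148). refcount(pp2)=2>1 -> COPY to pp3. 4 ppages; refcounts: pp0:2 pp1:2 pp2:1 pp3:1
Op 3: fork(P0) -> P2. 4 ppages; refcounts: pp0:3 pp1:3 pp2:1 pp3:2
Op 4: fork(P2) -> P3. 4 ppages; refcounts: pp0:4 pp1:4 pp2:1 pp3:3
Op 5: read(P2, v0) -> 22. No state change.
Op 6: write(P3, v0, 117). refcount(pp0)=4>1 -> COPY to pp4. 5 ppages; refcounts: pp0:3 pp1:4 pp2:1 pp3:3 pp4:1
Op 7: write(P3, v0, 123). refcount(pp4)=1 -> write in place. 5 ppages; refcounts: pp0:3 pp1:4 pp2:1 pp3:3 pp4:1
Op 8: read(P3, v0) -> 123. No state change.
Op 9: write(P1, v0, 176). refcount(pp0)=3>1 -> COPY to pp5. 6 ppages; refcounts: pp0:2 pp1:4 pp2:1 pp3:3 pp4:1 pp5:1

Answer: 6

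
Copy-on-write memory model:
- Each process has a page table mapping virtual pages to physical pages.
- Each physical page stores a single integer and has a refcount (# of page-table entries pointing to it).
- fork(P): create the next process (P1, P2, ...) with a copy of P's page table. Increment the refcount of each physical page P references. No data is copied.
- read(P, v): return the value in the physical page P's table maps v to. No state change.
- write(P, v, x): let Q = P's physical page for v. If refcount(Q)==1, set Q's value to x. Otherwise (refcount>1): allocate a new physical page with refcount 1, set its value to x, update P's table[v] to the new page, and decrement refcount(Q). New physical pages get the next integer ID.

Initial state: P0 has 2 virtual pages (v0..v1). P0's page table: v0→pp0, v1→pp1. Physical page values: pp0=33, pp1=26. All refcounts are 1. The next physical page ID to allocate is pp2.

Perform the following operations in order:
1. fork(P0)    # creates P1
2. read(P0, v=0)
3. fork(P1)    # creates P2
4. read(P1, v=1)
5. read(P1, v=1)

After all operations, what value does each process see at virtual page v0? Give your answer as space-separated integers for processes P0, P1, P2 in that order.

Answer: 33 33 33

Derivation:
Op 1: fork(P0) -> P1. 2 ppages; refcounts: pp0:2 pp1:2
Op 2: read(P0, v0) -> 33. No state change.
Op 3: fork(P1) -> P2. 2 ppages; refcounts: pp0:3 pp1:3
Op 4: read(P1, v1) -> 26. No state change.
Op 5: read(P1, v1) -> 26. No state change.
P0: v0 -> pp0 = 33
P1: v0 -> pp0 = 33
P2: v0 -> pp0 = 33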